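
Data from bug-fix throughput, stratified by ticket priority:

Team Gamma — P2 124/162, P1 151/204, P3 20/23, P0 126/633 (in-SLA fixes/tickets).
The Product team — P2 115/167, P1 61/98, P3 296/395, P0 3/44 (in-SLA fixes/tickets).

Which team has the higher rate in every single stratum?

Team Gamma

P2: Team Gamma 124/162 = 76.5%, the Product team 115/167 = 68.9% → Team Gamma
P1: Team Gamma 151/204 = 74.0%, the Product team 61/98 = 62.2% → Team Gamma
P3: Team Gamma 20/23 = 87.0%, the Product team 296/395 = 74.9% → Team Gamma
P0: Team Gamma 126/633 = 19.9%, the Product team 3/44 = 6.8% → Team Gamma
Team Gamma has the higher rate in all 4 groups.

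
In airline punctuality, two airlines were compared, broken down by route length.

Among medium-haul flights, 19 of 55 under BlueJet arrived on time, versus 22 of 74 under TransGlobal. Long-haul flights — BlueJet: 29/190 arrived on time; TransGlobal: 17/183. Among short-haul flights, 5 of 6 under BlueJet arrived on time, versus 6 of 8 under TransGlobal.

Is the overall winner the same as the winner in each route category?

Yes

Medium-haul: BlueJet 19/55 = 34.5%, TransGlobal 22/74 = 29.7% → BlueJet
Long-haul: BlueJet 29/190 = 15.3%, TransGlobal 17/183 = 9.3% → BlueJet
Short-haul: BlueJet 5/6 = 83.3%, TransGlobal 6/8 = 75.0% → BlueJet
Overall: BlueJet 53/251 = 21.1%, TransGlobal 45/265 = 17.0% → BlueJet
BlueJet wins overall and in every route group — no reversal.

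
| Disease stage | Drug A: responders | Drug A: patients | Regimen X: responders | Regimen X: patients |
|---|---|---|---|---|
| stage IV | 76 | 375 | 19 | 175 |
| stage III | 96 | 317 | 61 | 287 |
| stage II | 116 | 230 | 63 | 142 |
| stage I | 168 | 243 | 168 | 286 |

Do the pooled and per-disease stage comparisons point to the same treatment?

Stage IV: Drug A 76/375 = 20.3%, Regimen X 19/175 = 10.9% → Drug A
Stage III: Drug A 96/317 = 30.3%, Regimen X 61/287 = 21.3% → Drug A
Stage II: Drug A 116/230 = 50.4%, Regimen X 63/142 = 44.4% → Drug A
Stage I: Drug A 168/243 = 69.1%, Regimen X 168/286 = 58.7% → Drug A
Overall: Drug A 456/1165 = 39.1%, Regimen X 311/890 = 34.9% → Drug A
Drug A wins overall and in every disease group — no reversal.

Yes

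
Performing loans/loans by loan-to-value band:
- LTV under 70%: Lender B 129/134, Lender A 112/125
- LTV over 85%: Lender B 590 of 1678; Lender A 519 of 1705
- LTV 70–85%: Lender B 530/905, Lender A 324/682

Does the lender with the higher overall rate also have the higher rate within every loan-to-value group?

LTV under 70%: Lender B 129/134 = 96.3%, Lender A 112/125 = 89.6% → Lender B
LTV over 85%: Lender B 590/1678 = 35.2%, Lender A 519/1705 = 30.4% → Lender B
LTV 70–85%: Lender B 530/905 = 58.6%, Lender A 324/682 = 47.5% → Lender B
Overall: Lender B 1249/2717 = 46.0%, Lender A 955/2512 = 38.0% → Lender B
Lender B wins overall and in every loan-to-value group — no reversal.

Yes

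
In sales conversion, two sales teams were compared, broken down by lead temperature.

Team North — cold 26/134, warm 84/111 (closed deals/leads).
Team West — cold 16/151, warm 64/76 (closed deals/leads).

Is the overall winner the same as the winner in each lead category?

Cold: Team North 26/134 = 19.4%, Team West 16/151 = 10.6% → Team North
Warm: Team North 84/111 = 75.7%, Team West 64/76 = 84.2% → Team West
Overall: Team North 110/245 = 44.9%, Team West 80/227 = 35.2% → Team North
Neither sweeps: Team North wins 1 of 2 groups, Team West wins 1. Team North wins overall but not every group — no Simpson reversal.

No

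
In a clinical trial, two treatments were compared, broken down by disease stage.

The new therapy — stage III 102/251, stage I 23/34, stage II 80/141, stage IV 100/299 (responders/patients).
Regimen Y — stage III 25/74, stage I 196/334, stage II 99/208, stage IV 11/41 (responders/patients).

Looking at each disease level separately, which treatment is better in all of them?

Stage III: the new therapy 102/251 = 40.6%, Regimen Y 25/74 = 33.8% → the new therapy
Stage I: the new therapy 23/34 = 67.6%, Regimen Y 196/334 = 58.7% → the new therapy
Stage II: the new therapy 80/141 = 56.7%, Regimen Y 99/208 = 47.6% → the new therapy
Stage IV: the new therapy 100/299 = 33.4%, Regimen Y 11/41 = 26.8% → the new therapy
The new therapy has the higher rate in all 4 groups.

the new therapy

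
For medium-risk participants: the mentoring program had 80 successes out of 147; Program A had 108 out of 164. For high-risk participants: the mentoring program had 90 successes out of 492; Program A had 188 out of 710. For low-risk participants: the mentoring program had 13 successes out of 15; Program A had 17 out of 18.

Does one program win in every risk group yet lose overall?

No

Medium-risk: the mentoring program 80/147 = 54.4%, Program A 108/164 = 65.9% → Program A
High-risk: the mentoring program 90/492 = 18.3%, Program A 188/710 = 26.5% → Program A
Low-risk: the mentoring program 13/15 = 86.7%, Program A 17/18 = 94.4% → Program A
Overall: the mentoring program 183/654 = 28.0%, Program A 313/892 = 35.1% → Program A
Program A wins overall and in every risk group — no reversal.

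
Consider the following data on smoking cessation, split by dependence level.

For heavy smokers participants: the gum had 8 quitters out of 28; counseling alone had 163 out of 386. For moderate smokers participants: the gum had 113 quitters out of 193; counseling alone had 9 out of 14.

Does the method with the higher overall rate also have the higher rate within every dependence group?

No

Heavy smokers: the gum 8/28 = 28.6%, counseling alone 163/386 = 42.2% → counseling alone
Moderate smokers: the gum 113/193 = 58.5%, counseling alone 9/14 = 64.3% → counseling alone
Overall: the gum 121/221 = 54.8%, counseling alone 172/400 = 43.0% → the gum
Counseling alone wins each dependence group but the gum wins overall — the comparison reverses. Counseling alone's participants skew toward heavy smokers, which has a lower base rate.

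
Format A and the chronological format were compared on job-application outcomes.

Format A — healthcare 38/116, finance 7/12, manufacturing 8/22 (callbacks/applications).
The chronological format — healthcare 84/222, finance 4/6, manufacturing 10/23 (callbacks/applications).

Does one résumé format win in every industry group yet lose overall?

Healthcare: Format A 38/116 = 32.8%, the chronological format 84/222 = 37.8% → the chronological format
Finance: Format A 7/12 = 58.3%, the chronological format 4/6 = 66.7% → the chronological format
Manufacturing: Format A 8/22 = 36.4%, the chronological format 10/23 = 43.5% → the chronological format
Overall: Format A 53/150 = 35.3%, the chronological format 98/251 = 39.0% → the chronological format
The chronological format wins overall and in every industry group — no reversal.

No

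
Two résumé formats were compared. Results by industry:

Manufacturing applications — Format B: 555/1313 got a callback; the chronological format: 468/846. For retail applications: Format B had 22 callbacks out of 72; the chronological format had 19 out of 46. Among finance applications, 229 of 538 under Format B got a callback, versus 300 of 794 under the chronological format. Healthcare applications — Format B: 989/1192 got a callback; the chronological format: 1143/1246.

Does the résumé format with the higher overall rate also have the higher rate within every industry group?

Manufacturing: Format B 555/1313 = 42.3%, the chronological format 468/846 = 55.3% → the chronological format
Retail: Format B 22/72 = 30.6%, the chronological format 19/46 = 41.3% → the chronological format
Finance: Format B 229/538 = 42.6%, the chronological format 300/794 = 37.8% → Format B
Healthcare: Format B 989/1192 = 83.0%, the chronological format 1143/1246 = 91.7% → the chronological format
Overall: Format B 1795/3115 = 57.6%, the chronological format 1930/2932 = 65.8% → the chronological format
Neither sweeps: Format B wins 1 of 4 groups, the chronological format wins 3. The chronological format wins overall but not every group — no Simpson reversal.

No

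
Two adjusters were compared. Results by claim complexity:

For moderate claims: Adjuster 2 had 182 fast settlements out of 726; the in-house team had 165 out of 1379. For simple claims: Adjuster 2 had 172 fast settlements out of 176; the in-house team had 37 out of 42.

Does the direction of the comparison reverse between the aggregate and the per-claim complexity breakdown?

No

Moderate: Adjuster 2 182/726 = 25.1%, the in-house team 165/1379 = 12.0% → Adjuster 2
Simple: Adjuster 2 172/176 = 97.7%, the in-house team 37/42 = 88.1% → Adjuster 2
Overall: Adjuster 2 354/902 = 39.2%, the in-house team 202/1421 = 14.2% → Adjuster 2
Adjuster 2 wins overall and in every claim group — no reversal.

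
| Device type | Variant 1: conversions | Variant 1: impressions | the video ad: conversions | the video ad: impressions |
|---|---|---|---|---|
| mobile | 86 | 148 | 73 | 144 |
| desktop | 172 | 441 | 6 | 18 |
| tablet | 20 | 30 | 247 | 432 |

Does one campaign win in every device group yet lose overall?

Mobile: Variant 1 86/148 = 58.1%, the video ad 73/144 = 50.7% → Variant 1
Desktop: Variant 1 172/441 = 39.0%, the video ad 6/18 = 33.3% → Variant 1
Tablet: Variant 1 20/30 = 66.7%, the video ad 247/432 = 57.2% → Variant 1
Overall: Variant 1 278/619 = 44.9%, the video ad 326/594 = 54.9% → the video ad
Variant 1 wins each device group but the video ad wins overall — the comparison reverses. Variant 1's impressions skew toward desktop, which has a lower base rate.

Yes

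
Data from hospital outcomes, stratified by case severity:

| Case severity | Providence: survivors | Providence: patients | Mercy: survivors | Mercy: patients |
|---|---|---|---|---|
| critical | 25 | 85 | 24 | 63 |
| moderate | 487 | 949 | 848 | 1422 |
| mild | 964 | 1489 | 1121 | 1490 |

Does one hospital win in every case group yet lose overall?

Critical: Providence 25/85 = 29.4%, Mercy 24/63 = 38.1% → Mercy
Moderate: Providence 487/949 = 51.3%, Mercy 848/1422 = 59.6% → Mercy
Mild: Providence 964/1489 = 64.7%, Mercy 1121/1490 = 75.2% → Mercy
Overall: Providence 1476/2523 = 58.5%, Mercy 1993/2975 = 67.0% → Mercy
Mercy wins overall and in every case group — no reversal.

No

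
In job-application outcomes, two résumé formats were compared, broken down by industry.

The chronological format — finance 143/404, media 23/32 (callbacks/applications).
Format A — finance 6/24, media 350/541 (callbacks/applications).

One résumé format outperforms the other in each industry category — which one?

Finance: the chronological format 143/404 = 35.4%, Format A 6/24 = 25.0% → the chronological format
Media: the chronological format 23/32 = 71.9%, Format A 350/541 = 64.7% → the chronological format
The chronological format has the higher rate in both groups.

the chronological format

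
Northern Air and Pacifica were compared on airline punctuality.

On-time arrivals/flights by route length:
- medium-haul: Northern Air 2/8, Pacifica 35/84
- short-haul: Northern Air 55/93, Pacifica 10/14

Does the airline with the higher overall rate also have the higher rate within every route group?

No

Medium-haul: Northern Air 2/8 = 25.0%, Pacifica 35/84 = 41.7% → Pacifica
Short-haul: Northern Air 55/93 = 59.1%, Pacifica 10/14 = 71.4% → Pacifica
Overall: Northern Air 57/101 = 56.4%, Pacifica 45/98 = 45.9% → Northern Air
Pacifica wins each route group but Northern Air wins overall — the comparison reverses. Pacifica's flights skew toward medium-haul, which has a lower base rate.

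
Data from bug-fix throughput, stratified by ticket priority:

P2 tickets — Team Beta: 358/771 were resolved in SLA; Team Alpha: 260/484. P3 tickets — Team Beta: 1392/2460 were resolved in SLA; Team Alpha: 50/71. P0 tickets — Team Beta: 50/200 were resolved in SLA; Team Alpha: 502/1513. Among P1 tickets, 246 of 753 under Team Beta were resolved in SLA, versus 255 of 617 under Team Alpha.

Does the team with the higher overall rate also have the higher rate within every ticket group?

No

P2: Team Beta 358/771 = 46.4%, Team Alpha 260/484 = 53.7% → Team Alpha
P3: Team Beta 1392/2460 = 56.6%, Team Alpha 50/71 = 70.4% → Team Alpha
P0: Team Beta 50/200 = 25.0%, Team Alpha 502/1513 = 33.2% → Team Alpha
P1: Team Beta 246/753 = 32.7%, Team Alpha 255/617 = 41.3% → Team Alpha
Overall: Team Beta 2046/4184 = 48.9%, Team Alpha 1067/2685 = 39.7% → Team Beta
Team Alpha wins each ticket group but Team Beta wins overall — the comparison reverses. Team Alpha's tickets skew toward P0, which has a lower base rate.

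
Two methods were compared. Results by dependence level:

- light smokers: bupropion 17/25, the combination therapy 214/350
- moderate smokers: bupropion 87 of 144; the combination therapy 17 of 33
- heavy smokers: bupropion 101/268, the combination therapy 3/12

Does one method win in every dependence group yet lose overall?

Yes

Light smokers: bupropion 17/25 = 68.0%, the combination therapy 214/350 = 61.1% → bupropion
Moderate smokers: bupropion 87/144 = 60.4%, the combination therapy 17/33 = 51.5% → bupropion
Heavy smokers: bupropion 101/268 = 37.7%, the combination therapy 3/12 = 25.0% → bupropion
Overall: bupropion 205/437 = 46.9%, the combination therapy 234/395 = 59.2% → the combination therapy
Bupropion wins each dependence group but the combination therapy wins overall — the comparison reverses. Bupropion's participants skew toward heavy smokers, which has a lower base rate.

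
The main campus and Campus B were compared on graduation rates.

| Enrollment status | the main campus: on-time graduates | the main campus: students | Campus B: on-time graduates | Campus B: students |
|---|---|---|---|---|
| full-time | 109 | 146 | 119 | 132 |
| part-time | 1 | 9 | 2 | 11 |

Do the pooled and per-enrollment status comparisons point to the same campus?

Full-time: the main campus 109/146 = 74.7%, Campus B 119/132 = 90.2% → Campus B
Part-time: the main campus 1/9 = 11.1%, Campus B 2/11 = 18.2% → Campus B
Overall: the main campus 110/155 = 71.0%, Campus B 121/143 = 84.6% → Campus B
Campus B wins overall and in every enrollment group — no reversal.

Yes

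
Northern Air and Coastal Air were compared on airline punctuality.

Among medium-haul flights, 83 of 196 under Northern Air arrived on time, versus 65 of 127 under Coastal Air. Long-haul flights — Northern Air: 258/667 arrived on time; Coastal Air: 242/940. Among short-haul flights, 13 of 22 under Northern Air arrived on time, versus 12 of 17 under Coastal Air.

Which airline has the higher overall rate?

Northern Air

Medium-haul: Northern Air 83/196 = 42.3%, Coastal Air 65/127 = 51.2% → Coastal Air
Long-haul: Northern Air 258/667 = 38.7%, Coastal Air 242/940 = 25.7% → Northern Air
Short-haul: Northern Air 13/22 = 59.1%, Coastal Air 12/17 = 70.6% → Coastal Air
Overall: Northern Air 354/885 = 40.0%, Coastal Air 319/1084 = 29.4% → Northern Air
(Neither sweeps every route group, but Northern Air has the higher pooled rate.)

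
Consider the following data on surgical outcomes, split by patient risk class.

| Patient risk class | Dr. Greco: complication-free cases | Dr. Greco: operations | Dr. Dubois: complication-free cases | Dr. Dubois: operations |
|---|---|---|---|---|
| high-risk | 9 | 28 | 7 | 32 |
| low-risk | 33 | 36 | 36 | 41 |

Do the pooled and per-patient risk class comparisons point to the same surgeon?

Yes

High-risk: Dr. Greco 9/28 = 32.1%, Dr. Dubois 7/32 = 21.9% → Dr. Greco
Low-risk: Dr. Greco 33/36 = 91.7%, Dr. Dubois 36/41 = 87.8% → Dr. Greco
Overall: Dr. Greco 42/64 = 65.6%, Dr. Dubois 43/73 = 58.9% → Dr. Greco
Dr. Greco wins overall and in every patient risk group — no reversal.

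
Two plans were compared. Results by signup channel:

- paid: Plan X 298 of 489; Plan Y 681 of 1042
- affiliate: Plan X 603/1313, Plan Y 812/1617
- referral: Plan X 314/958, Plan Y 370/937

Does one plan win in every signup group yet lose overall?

Paid: Plan X 298/489 = 60.9%, Plan Y 681/1042 = 65.4% → Plan Y
Affiliate: Plan X 603/1313 = 45.9%, Plan Y 812/1617 = 50.2% → Plan Y
Referral: Plan X 314/958 = 32.8%, Plan Y 370/937 = 39.5% → Plan Y
Overall: Plan X 1215/2760 = 44.0%, Plan Y 1863/3596 = 51.8% → Plan Y
Plan Y wins overall and in every signup group — no reversal.

No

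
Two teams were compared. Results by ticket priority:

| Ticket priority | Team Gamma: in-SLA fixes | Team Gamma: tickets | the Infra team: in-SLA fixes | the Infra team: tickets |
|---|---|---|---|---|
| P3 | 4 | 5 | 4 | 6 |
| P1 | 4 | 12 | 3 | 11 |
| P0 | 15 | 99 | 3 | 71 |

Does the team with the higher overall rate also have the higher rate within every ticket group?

Yes

P3: Team Gamma 4/5 = 80.0%, the Infra team 4/6 = 66.7% → Team Gamma
P1: Team Gamma 4/12 = 33.3%, the Infra team 3/11 = 27.3% → Team Gamma
P0: Team Gamma 15/99 = 15.2%, the Infra team 3/71 = 4.2% → Team Gamma
Overall: Team Gamma 23/116 = 19.8%, the Infra team 10/88 = 11.4% → Team Gamma
Team Gamma wins overall and in every ticket group — no reversal.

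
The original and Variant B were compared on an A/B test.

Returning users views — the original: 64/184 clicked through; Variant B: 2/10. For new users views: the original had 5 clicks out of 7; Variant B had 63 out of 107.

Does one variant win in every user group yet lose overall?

Returning users: the original 64/184 = 34.8%, Variant B 2/10 = 20.0% → the original
New users: the original 5/7 = 71.4%, Variant B 63/107 = 58.9% → the original
Overall: the original 69/191 = 36.1%, Variant B 65/117 = 55.6% → Variant B
The original wins each user group but Variant B wins overall — the comparison reverses. The original's views skew toward returning users, which has a lower base rate.

Yes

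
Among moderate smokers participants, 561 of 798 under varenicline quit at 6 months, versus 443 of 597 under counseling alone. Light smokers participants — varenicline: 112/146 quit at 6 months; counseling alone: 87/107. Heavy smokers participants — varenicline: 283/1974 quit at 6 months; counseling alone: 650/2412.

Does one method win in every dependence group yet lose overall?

Moderate smokers: varenicline 561/798 = 70.3%, counseling alone 443/597 = 74.2% → counseling alone
Light smokers: varenicline 112/146 = 76.7%, counseling alone 87/107 = 81.3% → counseling alone
Heavy smokers: varenicline 283/1974 = 14.3%, counseling alone 650/2412 = 26.9% → counseling alone
Overall: varenicline 956/2918 = 32.8%, counseling alone 1180/3116 = 37.9% → counseling alone
Counseling alone wins overall and in every dependence group — no reversal.

No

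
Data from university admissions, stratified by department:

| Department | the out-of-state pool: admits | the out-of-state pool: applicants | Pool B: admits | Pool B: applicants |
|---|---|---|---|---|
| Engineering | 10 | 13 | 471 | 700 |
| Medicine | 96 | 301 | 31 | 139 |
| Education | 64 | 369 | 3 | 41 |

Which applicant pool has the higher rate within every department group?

Engineering: the out-of-state pool 10/13 = 76.9%, Pool B 471/700 = 67.3% → the out-of-state pool
Medicine: the out-of-state pool 96/301 = 31.9%, Pool B 31/139 = 22.3% → the out-of-state pool
Education: the out-of-state pool 64/369 = 17.3%, Pool B 3/41 = 7.3% → the out-of-state pool
The out-of-state pool has the higher rate in all 3 groups.

the out-of-state pool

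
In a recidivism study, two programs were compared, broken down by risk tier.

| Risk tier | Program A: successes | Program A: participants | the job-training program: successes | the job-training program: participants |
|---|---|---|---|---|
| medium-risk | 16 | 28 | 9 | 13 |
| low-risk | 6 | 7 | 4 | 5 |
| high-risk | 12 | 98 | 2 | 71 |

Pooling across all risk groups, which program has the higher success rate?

Program A

Medium-risk: Program A 16/28 = 57.1%, the job-training program 9/13 = 69.2% → the job-training program
Low-risk: Program A 6/7 = 85.7%, the job-training program 4/5 = 80.0% → Program A
High-risk: Program A 12/98 = 12.2%, the job-training program 2/71 = 2.8% → Program A
Overall: Program A 34/133 = 25.6%, the job-training program 15/89 = 16.9% → Program A
(Neither sweeps every risk group, but Program A has the higher pooled rate.)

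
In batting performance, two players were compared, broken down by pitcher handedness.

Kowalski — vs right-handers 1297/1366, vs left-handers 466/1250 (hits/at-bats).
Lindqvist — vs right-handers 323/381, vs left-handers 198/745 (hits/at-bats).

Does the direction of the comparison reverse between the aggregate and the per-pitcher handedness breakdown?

Vs right-handers: Kowalski 1297/1366 = 94.9%, Lindqvist 323/381 = 84.8% → Kowalski
Vs left-handers: Kowalski 466/1250 = 37.3%, Lindqvist 198/745 = 26.6% → Kowalski
Overall: Kowalski 1763/2616 = 67.4%, Lindqvist 521/1126 = 46.3% → Kowalski
Kowalski wins overall and in every pitcher group — no reversal.

No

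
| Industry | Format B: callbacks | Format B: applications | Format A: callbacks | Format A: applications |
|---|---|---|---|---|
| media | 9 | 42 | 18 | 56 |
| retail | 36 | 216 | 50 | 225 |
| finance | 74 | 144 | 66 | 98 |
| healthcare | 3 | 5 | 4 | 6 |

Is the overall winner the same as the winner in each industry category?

Yes

Media: Format B 9/42 = 21.4%, Format A 18/56 = 32.1% → Format A
Retail: Format B 36/216 = 16.7%, Format A 50/225 = 22.2% → Format A
Finance: Format B 74/144 = 51.4%, Format A 66/98 = 67.3% → Format A
Healthcare: Format B 3/5 = 60.0%, Format A 4/6 = 66.7% → Format A
Overall: Format B 122/407 = 30.0%, Format A 138/385 = 35.8% → Format A
Format A wins overall and in every industry group — no reversal.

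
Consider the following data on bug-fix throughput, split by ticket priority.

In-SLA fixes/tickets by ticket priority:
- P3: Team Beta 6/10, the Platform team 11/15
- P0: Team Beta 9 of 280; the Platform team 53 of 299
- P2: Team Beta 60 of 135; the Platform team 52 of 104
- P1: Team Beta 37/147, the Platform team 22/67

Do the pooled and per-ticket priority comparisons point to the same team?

Yes

P3: Team Beta 6/10 = 60.0%, the Platform team 11/15 = 73.3% → the Platform team
P0: Team Beta 9/280 = 3.2%, the Platform team 53/299 = 17.7% → the Platform team
P2: Team Beta 60/135 = 44.4%, the Platform team 52/104 = 50.0% → the Platform team
P1: Team Beta 37/147 = 25.2%, the Platform team 22/67 = 32.8% → the Platform team
Overall: Team Beta 112/572 = 19.6%, the Platform team 138/485 = 28.5% → the Platform team
The Platform team wins overall and in every ticket group — no reversal.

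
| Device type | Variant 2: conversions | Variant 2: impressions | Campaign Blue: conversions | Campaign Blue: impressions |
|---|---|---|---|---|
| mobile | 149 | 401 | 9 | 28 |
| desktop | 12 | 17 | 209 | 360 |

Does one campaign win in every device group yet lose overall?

Mobile: Variant 2 149/401 = 37.2%, Campaign Blue 9/28 = 32.1% → Variant 2
Desktop: Variant 2 12/17 = 70.6%, Campaign Blue 209/360 = 58.1% → Variant 2
Overall: Variant 2 161/418 = 38.5%, Campaign Blue 218/388 = 56.2% → Campaign Blue
Variant 2 wins each device group but Campaign Blue wins overall — the comparison reverses. Variant 2's impressions skew toward mobile, which has a lower base rate.

Yes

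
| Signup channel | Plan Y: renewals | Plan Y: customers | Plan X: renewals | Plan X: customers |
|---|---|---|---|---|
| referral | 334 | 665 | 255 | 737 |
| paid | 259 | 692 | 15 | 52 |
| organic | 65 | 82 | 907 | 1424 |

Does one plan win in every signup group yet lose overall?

Referral: Plan Y 334/665 = 50.2%, Plan X 255/737 = 34.6% → Plan Y
Paid: Plan Y 259/692 = 37.4%, Plan X 15/52 = 28.8% → Plan Y
Organic: Plan Y 65/82 = 79.3%, Plan X 907/1424 = 63.7% → Plan Y
Overall: Plan Y 658/1439 = 45.7%, Plan X 1177/2213 = 53.2% → Plan X
Plan Y wins each signup group but Plan X wins overall — the comparison reverses. Plan Y's customers skew toward paid, which has a lower base rate.

Yes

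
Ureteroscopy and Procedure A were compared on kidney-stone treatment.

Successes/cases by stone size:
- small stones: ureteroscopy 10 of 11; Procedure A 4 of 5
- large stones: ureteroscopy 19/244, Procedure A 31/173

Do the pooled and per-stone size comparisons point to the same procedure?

No

Small stones: ureteroscopy 10/11 = 90.9%, Procedure A 4/5 = 80.0% → ureteroscopy
Large stones: ureteroscopy 19/244 = 7.8%, Procedure A 31/173 = 17.9% → Procedure A
Overall: ureteroscopy 29/255 = 11.4%, Procedure A 35/178 = 19.7% → Procedure A
Neither sweeps: ureteroscopy wins 1 of 2 groups, Procedure A wins 1. Procedure A wins overall but not every group — no Simpson reversal.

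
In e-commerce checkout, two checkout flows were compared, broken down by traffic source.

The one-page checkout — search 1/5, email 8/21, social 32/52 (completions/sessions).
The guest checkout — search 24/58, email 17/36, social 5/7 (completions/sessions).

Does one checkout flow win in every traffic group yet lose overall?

Yes

Search: the one-page checkout 1/5 = 20.0%, the guest checkout 24/58 = 41.4% → the guest checkout
Email: the one-page checkout 8/21 = 38.1%, the guest checkout 17/36 = 47.2% → the guest checkout
Social: the one-page checkout 32/52 = 61.5%, the guest checkout 5/7 = 71.4% → the guest checkout
Overall: the one-page checkout 41/78 = 52.6%, the guest checkout 46/101 = 45.5% → the one-page checkout
The guest checkout wins each traffic group but the one-page checkout wins overall — the comparison reverses. The guest checkout's sessions skew toward search, which has a lower base rate.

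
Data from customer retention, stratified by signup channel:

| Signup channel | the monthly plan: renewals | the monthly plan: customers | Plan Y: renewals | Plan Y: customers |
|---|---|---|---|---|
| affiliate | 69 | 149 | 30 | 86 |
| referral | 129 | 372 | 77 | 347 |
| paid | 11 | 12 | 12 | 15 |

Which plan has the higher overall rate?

the monthly plan

Affiliate: the monthly plan 69/149 = 46.3%, Plan Y 30/86 = 34.9% → the monthly plan
Referral: the monthly plan 129/372 = 34.7%, Plan Y 77/347 = 22.2% → the monthly plan
Paid: the monthly plan 11/12 = 91.7%, Plan Y 12/15 = 80.0% → the monthly plan
Overall: the monthly plan 209/533 = 39.2%, Plan Y 119/448 = 26.6% → the monthly plan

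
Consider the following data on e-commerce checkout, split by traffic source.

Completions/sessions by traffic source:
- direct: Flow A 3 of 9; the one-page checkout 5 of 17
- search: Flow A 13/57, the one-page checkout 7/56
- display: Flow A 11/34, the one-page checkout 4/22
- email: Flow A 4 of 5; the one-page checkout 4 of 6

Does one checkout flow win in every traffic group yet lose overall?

Direct: Flow A 3/9 = 33.3%, the one-page checkout 5/17 = 29.4% → Flow A
Search: Flow A 13/57 = 22.8%, the one-page checkout 7/56 = 12.5% → Flow A
Display: Flow A 11/34 = 32.4%, the one-page checkout 4/22 = 18.2% → Flow A
Email: Flow A 4/5 = 80.0%, the one-page checkout 4/6 = 66.7% → Flow A
Overall: Flow A 31/105 = 29.5%, the one-page checkout 20/101 = 19.8% → Flow A
Flow A wins overall and in every traffic group — no reversal.

No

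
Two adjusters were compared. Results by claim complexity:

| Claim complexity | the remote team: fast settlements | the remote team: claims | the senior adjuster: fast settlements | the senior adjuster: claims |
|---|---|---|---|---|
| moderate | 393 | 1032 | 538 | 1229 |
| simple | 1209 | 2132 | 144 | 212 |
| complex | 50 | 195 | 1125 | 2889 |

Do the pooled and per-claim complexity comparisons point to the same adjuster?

No

Moderate: the remote team 393/1032 = 38.1%, the senior adjuster 538/1229 = 43.8% → the senior adjuster
Simple: the remote team 1209/2132 = 56.7%, the senior adjuster 144/212 = 67.9% → the senior adjuster
Complex: the remote team 50/195 = 25.6%, the senior adjuster 1125/2889 = 38.9% → the senior adjuster
Overall: the remote team 1652/3359 = 49.2%, the senior adjuster 1807/4330 = 41.7% → the remote team
The senior adjuster wins each claim group but the remote team wins overall — the comparison reverses. The senior adjuster's claims skew toward complex, which has a lower base rate.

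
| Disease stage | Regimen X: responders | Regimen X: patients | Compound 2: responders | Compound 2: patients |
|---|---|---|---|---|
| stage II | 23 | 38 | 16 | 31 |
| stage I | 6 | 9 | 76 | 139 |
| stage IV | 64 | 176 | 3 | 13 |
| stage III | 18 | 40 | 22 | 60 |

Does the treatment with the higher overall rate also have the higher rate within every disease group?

No

Stage II: Regimen X 23/38 = 60.5%, Compound 2 16/31 = 51.6% → Regimen X
Stage I: Regimen X 6/9 = 66.7%, Compound 2 76/139 = 54.7% → Regimen X
Stage IV: Regimen X 64/176 = 36.4%, Compound 2 3/13 = 23.1% → Regimen X
Stage III: Regimen X 18/40 = 45.0%, Compound 2 22/60 = 36.7% → Regimen X
Overall: Regimen X 111/263 = 42.2%, Compound 2 117/243 = 48.1% → Compound 2
Regimen X wins each disease group but Compound 2 wins overall — the comparison reverses. Regimen X's patients skew toward stage IV, which has a lower base rate.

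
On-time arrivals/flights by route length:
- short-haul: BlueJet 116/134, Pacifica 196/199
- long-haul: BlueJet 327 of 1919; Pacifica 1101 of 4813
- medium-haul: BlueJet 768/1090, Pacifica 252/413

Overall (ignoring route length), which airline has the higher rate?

Short-haul: BlueJet 116/134 = 86.6%, Pacifica 196/199 = 98.5% → Pacifica
Long-haul: BlueJet 327/1919 = 17.0%, Pacifica 1101/4813 = 22.9% → Pacifica
Medium-haul: BlueJet 768/1090 = 70.5%, Pacifica 252/413 = 61.0% → BlueJet
Overall: BlueJet 1211/3143 = 38.5%, Pacifica 1549/5425 = 28.6% → BlueJet
(Neither sweeps every route group, but BlueJet has the higher pooled rate.)

BlueJet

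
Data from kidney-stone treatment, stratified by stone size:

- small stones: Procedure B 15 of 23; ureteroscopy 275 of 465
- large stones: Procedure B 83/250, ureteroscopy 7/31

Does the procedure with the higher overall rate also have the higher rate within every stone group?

No

Small stones: Procedure B 15/23 = 65.2%, ureteroscopy 275/465 = 59.1% → Procedure B
Large stones: Procedure B 83/250 = 33.2%, ureteroscopy 7/31 = 22.6% → Procedure B
Overall: Procedure B 98/273 = 35.9%, ureteroscopy 282/496 = 56.9% → ureteroscopy
Procedure B wins each stone group but ureteroscopy wins overall — the comparison reverses. Procedure B's cases skew toward large stones, which has a lower base rate.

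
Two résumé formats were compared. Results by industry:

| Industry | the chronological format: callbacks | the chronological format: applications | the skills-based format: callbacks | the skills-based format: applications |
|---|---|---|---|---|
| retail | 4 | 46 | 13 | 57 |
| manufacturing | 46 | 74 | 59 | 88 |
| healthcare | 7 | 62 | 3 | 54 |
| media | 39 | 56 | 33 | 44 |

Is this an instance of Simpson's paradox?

Retail: the chronological format 4/46 = 8.7%, the skills-based format 13/57 = 22.8% → the skills-based format
Manufacturing: the chronological format 46/74 = 62.2%, the skills-based format 59/88 = 67.0% → the skills-based format
Healthcare: the chronological format 7/62 = 11.3%, the skills-based format 3/54 = 5.6% → the chronological format
Media: the chronological format 39/56 = 69.6%, the skills-based format 33/44 = 75.0% → the skills-based format
Overall: the chronological format 96/238 = 40.3%, the skills-based format 108/243 = 44.4% → the skills-based format
Neither sweeps: the chronological format wins 1 of 4 groups, the skills-based format wins 3. The skills-based format wins overall but not every group — no Simpson reversal.

No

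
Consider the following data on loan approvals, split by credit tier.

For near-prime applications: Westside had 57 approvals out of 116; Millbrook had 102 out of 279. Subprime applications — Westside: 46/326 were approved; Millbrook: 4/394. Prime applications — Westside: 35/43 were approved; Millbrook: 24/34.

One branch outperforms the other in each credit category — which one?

Westside

Near-prime: Westside 57/116 = 49.1%, Millbrook 102/279 = 36.6% → Westside
Subprime: Westside 46/326 = 14.1%, Millbrook 4/394 = 1.0% → Westside
Prime: Westside 35/43 = 81.4%, Millbrook 24/34 = 70.6% → Westside
Westside has the higher rate in all 3 groups.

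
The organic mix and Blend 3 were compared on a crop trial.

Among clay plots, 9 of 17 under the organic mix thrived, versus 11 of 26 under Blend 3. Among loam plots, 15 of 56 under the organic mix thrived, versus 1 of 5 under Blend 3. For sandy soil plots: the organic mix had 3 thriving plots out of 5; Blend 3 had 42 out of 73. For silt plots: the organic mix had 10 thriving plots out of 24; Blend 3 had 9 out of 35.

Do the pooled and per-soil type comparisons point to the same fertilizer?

No

Clay: the organic mix 9/17 = 52.9%, Blend 3 11/26 = 42.3% → the organic mix
Loam: the organic mix 15/56 = 26.8%, Blend 3 1/5 = 20.0% → the organic mix
Sandy soil: the organic mix 3/5 = 60.0%, Blend 3 42/73 = 57.5% → the organic mix
Silt: the organic mix 10/24 = 41.7%, Blend 3 9/35 = 25.7% → the organic mix
Overall: the organic mix 37/102 = 36.3%, Blend 3 63/139 = 45.3% → Blend 3
The organic mix wins each soil group but Blend 3 wins overall — the comparison reverses. The organic mix's plots skew toward loam, which has a lower base rate.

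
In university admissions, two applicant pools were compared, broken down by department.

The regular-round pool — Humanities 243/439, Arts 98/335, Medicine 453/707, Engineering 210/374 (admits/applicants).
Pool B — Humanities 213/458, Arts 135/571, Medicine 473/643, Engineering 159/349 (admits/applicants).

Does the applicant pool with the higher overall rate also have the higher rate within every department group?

No

Humanities: the regular-round pool 243/439 = 55.4%, Pool B 213/458 = 46.5% → the regular-round pool
Arts: the regular-round pool 98/335 = 29.3%, Pool B 135/571 = 23.6% → the regular-round pool
Medicine: the regular-round pool 453/707 = 64.1%, Pool B 473/643 = 73.6% → Pool B
Engineering: the regular-round pool 210/374 = 56.1%, Pool B 159/349 = 45.6% → the regular-round pool
Overall: the regular-round pool 1004/1855 = 54.1%, Pool B 980/2021 = 48.5% → the regular-round pool
Neither sweeps: the regular-round pool wins 3 of 4 groups, Pool B wins 1. The regular-round pool wins overall but not every group — no Simpson reversal.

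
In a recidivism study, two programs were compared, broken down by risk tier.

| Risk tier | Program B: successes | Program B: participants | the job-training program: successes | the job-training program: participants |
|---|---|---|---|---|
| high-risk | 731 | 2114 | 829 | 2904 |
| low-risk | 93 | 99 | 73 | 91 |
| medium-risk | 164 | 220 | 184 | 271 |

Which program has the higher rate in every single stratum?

High-risk: Program B 731/2114 = 34.6%, the job-training program 829/2904 = 28.5% → Program B
Low-risk: Program B 93/99 = 93.9%, the job-training program 73/91 = 80.2% → Program B
Medium-risk: Program B 164/220 = 74.5%, the job-training program 184/271 = 67.9% → Program B
Program B has the higher rate in all 3 groups.

Program B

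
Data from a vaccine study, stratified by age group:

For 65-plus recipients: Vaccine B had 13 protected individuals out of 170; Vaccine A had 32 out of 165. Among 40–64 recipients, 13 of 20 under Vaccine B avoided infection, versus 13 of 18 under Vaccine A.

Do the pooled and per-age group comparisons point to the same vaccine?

65-plus: Vaccine B 13/170 = 7.6%, Vaccine A 32/165 = 19.4% → Vaccine A
40–64: Vaccine B 13/20 = 65.0%, Vaccine A 13/18 = 72.2% → Vaccine A
Overall: Vaccine B 26/190 = 13.7%, Vaccine A 45/183 = 24.6% → Vaccine A
Vaccine A wins overall and in every age group — no reversal.

Yes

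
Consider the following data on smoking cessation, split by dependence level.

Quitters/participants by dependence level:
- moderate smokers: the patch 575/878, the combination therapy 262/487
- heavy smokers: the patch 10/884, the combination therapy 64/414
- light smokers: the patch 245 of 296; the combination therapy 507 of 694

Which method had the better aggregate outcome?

the combination therapy

Moderate smokers: the patch 575/878 = 65.5%, the combination therapy 262/487 = 53.8% → the patch
Heavy smokers: the patch 10/884 = 1.1%, the combination therapy 64/414 = 15.5% → the combination therapy
Light smokers: the patch 245/296 = 82.8%, the combination therapy 507/694 = 73.1% → the patch
Overall: the patch 830/2058 = 40.3%, the combination therapy 833/1595 = 52.2% → the combination therapy
(Neither sweeps every dependence group, but the combination therapy has the higher pooled rate.)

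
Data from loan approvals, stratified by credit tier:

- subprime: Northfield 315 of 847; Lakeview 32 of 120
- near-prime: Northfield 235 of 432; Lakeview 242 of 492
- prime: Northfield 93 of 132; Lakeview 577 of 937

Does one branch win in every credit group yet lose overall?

Subprime: Northfield 315/847 = 37.2%, Lakeview 32/120 = 26.7% → Northfield
Near-prime: Northfield 235/432 = 54.4%, Lakeview 242/492 = 49.2% → Northfield
Prime: Northfield 93/132 = 70.5%, Lakeview 577/937 = 61.6% → Northfield
Overall: Northfield 643/1411 = 45.6%, Lakeview 851/1549 = 54.9% → Lakeview
Northfield wins each credit group but Lakeview wins overall — the comparison reverses. Northfield's applications skew toward subprime, which has a lower base rate.

Yes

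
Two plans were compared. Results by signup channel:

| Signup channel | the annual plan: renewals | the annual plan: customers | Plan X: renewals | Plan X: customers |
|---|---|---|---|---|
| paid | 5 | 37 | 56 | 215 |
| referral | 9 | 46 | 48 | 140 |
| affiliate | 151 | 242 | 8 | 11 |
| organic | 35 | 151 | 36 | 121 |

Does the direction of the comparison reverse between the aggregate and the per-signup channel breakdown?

Yes

Paid: the annual plan 5/37 = 13.5%, Plan X 56/215 = 26.0% → Plan X
Referral: the annual plan 9/46 = 19.6%, Plan X 48/140 = 34.3% → Plan X
Affiliate: the annual plan 151/242 = 62.4%, Plan X 8/11 = 72.7% → Plan X
Organic: the annual plan 35/151 = 23.2%, Plan X 36/121 = 29.8% → Plan X
Overall: the annual plan 200/476 = 42.0%, Plan X 148/487 = 30.4% → the annual plan
Plan X wins each signup group but the annual plan wins overall — the comparison reverses. Plan X's customers skew toward paid, which has a lower base rate.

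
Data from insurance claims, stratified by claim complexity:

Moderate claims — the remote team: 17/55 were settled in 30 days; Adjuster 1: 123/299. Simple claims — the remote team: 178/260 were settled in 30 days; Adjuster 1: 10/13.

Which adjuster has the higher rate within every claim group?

Moderate: the remote team 17/55 = 30.9%, Adjuster 1 123/299 = 41.1% → Adjuster 1
Simple: the remote team 178/260 = 68.5%, Adjuster 1 10/13 = 76.9% → Adjuster 1
Adjuster 1 has the higher rate in both groups.

Adjuster 1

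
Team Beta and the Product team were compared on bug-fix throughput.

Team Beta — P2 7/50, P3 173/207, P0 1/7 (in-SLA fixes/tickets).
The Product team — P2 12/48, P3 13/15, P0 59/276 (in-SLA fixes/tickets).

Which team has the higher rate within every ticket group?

the Product team

P2: Team Beta 7/50 = 14.0%, the Product team 12/48 = 25.0% → the Product team
P3: Team Beta 173/207 = 83.6%, the Product team 13/15 = 86.7% → the Product team
P0: Team Beta 1/7 = 14.3%, the Product team 59/276 = 21.4% → the Product team
The Product team has the higher rate in all 3 groups.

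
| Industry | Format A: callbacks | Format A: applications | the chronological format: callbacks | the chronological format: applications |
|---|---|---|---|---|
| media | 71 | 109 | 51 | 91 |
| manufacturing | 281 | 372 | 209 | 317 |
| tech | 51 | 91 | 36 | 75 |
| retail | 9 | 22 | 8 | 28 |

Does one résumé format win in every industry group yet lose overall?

Media: Format A 71/109 = 65.1%, the chronological format 51/91 = 56.0% → Format A
Manufacturing: Format A 281/372 = 75.5%, the chronological format 209/317 = 65.9% → Format A
Tech: Format A 51/91 = 56.0%, the chronological format 36/75 = 48.0% → Format A
Retail: Format A 9/22 = 40.9%, the chronological format 8/28 = 28.6% → Format A
Overall: Format A 412/594 = 69.4%, the chronological format 304/511 = 59.5% → Format A
Format A wins overall and in every industry group — no reversal.

No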